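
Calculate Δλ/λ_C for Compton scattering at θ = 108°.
1.3090 λ_C

The Compton shift formula is:
Δλ = λ_C(1 - cos θ)

Dividing both sides by λ_C:
Δλ/λ_C = 1 - cos θ

For θ = 108°:
Δλ/λ_C = 1 - cos(108°)
Δλ/λ_C = 1 - -0.3090
Δλ/λ_C = 1.3090

This means the shift is 1.3090 × λ_C = 3.1761 pm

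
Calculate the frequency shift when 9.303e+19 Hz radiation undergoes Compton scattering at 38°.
1.280e+19 Hz (decrease)

Convert frequency to wavelength (c = 299792458 m/s):
λ₀ = c/f₀ = 299792458/9.303e+19 = 3.2225353e-12 m = 3.2225 pm

Calculate Compton shift:
Δλ = λ_C(1 - cos(38°)) = 0.5144 pm

Final wavelength:
λ' = λ₀ + Δλ = 3.2225 + 0.5144 = 3.7369 pm

Final frequency:
f' = c/λ' = 299792458/3.7368870e-12 = 8.0225188e+19 Hz

Frequency shift (decrease):
Δf = f₀ - f' = 9.303e+19 - 8.0225188e+19 = 1.280e+19 Hz

(Intermediate values are shown rounded; full precision is carried through to the final answer.)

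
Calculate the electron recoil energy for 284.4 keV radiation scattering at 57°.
57.5034 keV

By energy conservation: K_e = E_initial - E_final

First find the scattered photon energy:
Initial wavelength: λ = hc/E = 4.3595 pm
Compton shift: Δλ = λ_C(1 - cos(57°)) = 1.1048 pm
Final wavelength: λ' = 4.3595 + 1.1048 = 5.4643 pm
Final photon energy: E' = hc/λ' = 226.8966 keV

Electron kinetic energy:
K_e = E - E' = 284.4000 - 226.8966 = 57.5034 keV

(Intermediate values are shown rounded; full precision is carried through to the final answer.)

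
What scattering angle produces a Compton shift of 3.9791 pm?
129.79°

From the Compton formula Δλ = λ_C(1 - cos θ), we can solve for θ:

cos θ = 1 - Δλ/λ_C

Given:
- Δλ = 3.9791 pm
- λ_C = h/(m_e·c) ≈ 2.42631024 pm

cos θ = 1 - 3.9791/2.42631024
cos θ = 1 - 1.639980
cos θ = -0.639980

θ = arccos(-0.639980)
θ = 129.79°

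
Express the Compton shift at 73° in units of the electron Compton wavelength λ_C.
0.7076 λ_C

The Compton shift formula is:
Δλ = λ_C(1 - cos θ)

Dividing both sides by λ_C:
Δλ/λ_C = 1 - cos θ

For θ = 73°:
Δλ/λ_C = 1 - cos(73°)
Δλ/λ_C = 1 - 0.2924
Δλ/λ_C = 0.7076

This means the shift is 0.7076 × λ_C = 1.7169 pm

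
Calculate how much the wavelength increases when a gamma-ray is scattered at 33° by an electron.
0.3914 pm

Using the Compton scattering formula:
Δλ = λ_C(1 - cos θ)

where λ_C = h/(m_e·c) ≈ 2.4263 pm is the Compton wavelength of an electron.

For θ = 33°:
cos(33°) = 0.8387
1 - cos(33°) = 0.1613

Δλ = 2.4263 × 0.1613
Δλ = 0.3914 pm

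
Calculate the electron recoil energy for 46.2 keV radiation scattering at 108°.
4.8891 keV

By energy conservation: K_e = E_initial - E_final

First find the scattered photon energy:
Initial wavelength: λ = hc/E = 26.8364 pm
Compton shift: Δλ = λ_C(1 - cos(108°)) = 3.1761 pm
Final wavelength: λ' = 26.8364 + 3.1761 = 30.0125 pm
Final photon energy: E' = hc/λ' = 41.3109 keV

Electron kinetic energy:
K_e = E - E' = 46.2000 - 41.3109 = 4.8891 keV

(Intermediate values are shown rounded; full precision is carried through to the final answer.)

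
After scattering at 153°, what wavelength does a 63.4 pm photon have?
67.9882 pm

Using the Compton scattering formula:
λ' = λ + Δλ = λ + λ_C(1 - cos θ)

Given:
- Initial wavelength λ = 63.4 pm
- Scattering angle θ = 153°
- Compton wavelength λ_C ≈ 2.4263 pm

Calculate the shift:
Δλ = 2.4263 × (1 - cos(153°))
Δλ = 2.4263 × 1.8910
Δλ = 4.5882 pm

Final wavelength:
λ' = 63.4 + 4.5882 = 67.9882 pm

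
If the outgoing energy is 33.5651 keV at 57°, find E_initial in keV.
34.6000 keV

Convert final energy to wavelength (hc ≈ 1239.842 keV·pm):
λ' = hc/E' = 1239.842 / 33.5651 = 36.9384 pm

Calculate the Compton shift:
Δλ = λ_C(1 - cos(57°))
Δλ = 2.4263 × (1 - cos(57°))
Δλ = 1.1048 pm

Initial wavelength:
λ = λ' - Δλ = 36.9384 - 1.1048 = 35.8336 pm

Initial energy:
E = hc/λ = 1239.842 / 35.8336 = 34.6000 keV

(Intermediate values are shown rounded; full precision is carried through to the final answer.)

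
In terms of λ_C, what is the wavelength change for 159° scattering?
1.9336 λ_C

The Compton shift formula is:
Δλ = λ_C(1 - cos θ)

Dividing both sides by λ_C:
Δλ/λ_C = 1 - cos θ

For θ = 159°:
Δλ/λ_C = 1 - cos(159°)
Δλ/λ_C = 1 - -0.9336
Δλ/λ_C = 1.9336

This means the shift is 1.9336 × λ_C = 4.6915 pm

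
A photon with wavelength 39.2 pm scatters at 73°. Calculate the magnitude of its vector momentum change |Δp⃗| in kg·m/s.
1.9695e-23 kg·m/s

Photon momentum magnitude is p = h/λ.

Initial momentum:
p₀ = h/λ = 6.6261e-34/3.9200e-11 = 1.6903e-23 kg·m/s

After scattering:
λ' = λ + Δλ = 39.2 + 1.7169 = 40.9169 pm
p' = h/λ' = 6.6261e-34/4.0917e-11 = 1.6194e-23 kg·m/s

Momentum is a vector; the scattered photon's direction makes angle θ = 73° with the incident direction. The magnitude of the vector change Δp⃗ = p⃗₀ − p⃗' is found from the law of cosines:
|Δp⃗|² = p₀² + p'² − 2p₀p'cos θ
|Δp⃗|² = (1.6903e-23)² + (1.6194e-23)² − 2·1.6903e-23·1.6194e-23·cos(73°)
|Δp⃗| = 1.9695e-23 kg·m/s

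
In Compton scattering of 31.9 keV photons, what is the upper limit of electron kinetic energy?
3.5408 keV

Maximum energy transfer occurs at θ = 180° (backscattering).

Initial photon: E₀ = 31.9 keV → λ₀ = 38.8665 pm

Maximum Compton shift (at 180°):
Δλ_max = 2λ_C = 2 × 2.4263 = 4.8526 pm

Final wavelength:
λ' = 38.8665 + 4.8526 = 43.7191 pm

Minimum photon energy (maximum energy to electron):
E'_min = hc/λ' = 28.3592 keV

Maximum electron kinetic energy:
K_max = E₀ - E'_min = 31.9000 - 28.3592 = 3.5408 keV

(Intermediate values are shown rounded; full precision is carried through to the final answer.)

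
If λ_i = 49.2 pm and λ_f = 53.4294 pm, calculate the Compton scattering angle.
138.00°

First find the wavelength shift:
Δλ = λ' - λ = 53.4294 - 49.2 = 4.2294 pm

Using Δλ = λ_C(1 - cos θ), with λ_C = h/(m_e·c) ≈ 2.42631024 pm:
cos θ = 1 - Δλ/λ_C
cos θ = 1 - 4.2294/2.42631024
cos θ = -0.743141

θ = arccos(-0.743141)
θ = 138.00°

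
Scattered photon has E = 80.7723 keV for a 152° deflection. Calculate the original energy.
115.0001 keV

Convert final energy to wavelength (hc ≈ 1239.842 keV·pm):
λ' = hc/E' = 1239.842 / 80.7723 = 15.3498 pm

Calculate the Compton shift:
Δλ = λ_C(1 - cos(152°))
Δλ = 2.4263 × (1 - cos(152°))
Δλ = 4.5686 pm

Initial wavelength:
λ = λ' - Δλ = 15.3498 - 4.5686 = 10.7812 pm

Initial energy:
E = hc/λ = 1239.842 / 10.7812 = 115.0001 keV

(Intermediate values are shown rounded; full precision is carried through to the final answer.)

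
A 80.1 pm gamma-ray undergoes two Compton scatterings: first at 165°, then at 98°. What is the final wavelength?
87.6339 pm

Apply Compton shift twice:

First scattering at θ₁ = 165°:
Δλ₁ = λ_C(1 - cos(165°))
Δλ₁ = 2.4263 × 1.9659
Δλ₁ = 4.7699 pm

After first scattering:
λ₁ = 80.1 + 4.7699 = 84.8699 pm

Second scattering at θ₂ = 98°:
Δλ₂ = λ_C(1 - cos(98°))
Δλ₂ = 2.4263 × 1.1392
Δλ₂ = 2.7640 pm

Final wavelength:
λ₂ = 84.8699 + 2.7640 = 87.6339 pm

Total shift: Δλ_total = 4.7699 + 2.7640 = 7.5339 pm

(Intermediate values are shown rounded; full precision is carried through to the final answer.)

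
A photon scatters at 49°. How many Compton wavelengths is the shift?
0.3439 λ_C

The Compton shift formula is:
Δλ = λ_C(1 - cos θ)

Dividing both sides by λ_C:
Δλ/λ_C = 1 - cos θ

For θ = 49°:
Δλ/λ_C = 1 - cos(49°)
Δλ/λ_C = 1 - 0.6561
Δλ/λ_C = 0.3439

This means the shift is 0.3439 × λ_C = 0.8345 pm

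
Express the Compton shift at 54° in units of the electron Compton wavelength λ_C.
0.4122 λ_C

The Compton shift formula is:
Δλ = λ_C(1 - cos θ)

Dividing both sides by λ_C:
Δλ/λ_C = 1 - cos θ

For θ = 54°:
Δλ/λ_C = 1 - cos(54°)
Δλ/λ_C = 1 - 0.5878
Δλ/λ_C = 0.4122

This means the shift is 0.4122 × λ_C = 1.0002 pm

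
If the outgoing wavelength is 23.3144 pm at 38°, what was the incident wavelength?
22.8000 pm

From λ' = λ + Δλ, we have λ = λ' - Δλ

First calculate the Compton shift:
Δλ = λ_C(1 - cos θ)
Δλ = 2.4263 × (1 - cos(38°))
Δλ = 2.4263 × 0.2120
Δλ = 0.5144 pm

Initial wavelength:
λ = λ' - Δλ
λ = 23.3144 - 0.5144
λ = 22.8000 pm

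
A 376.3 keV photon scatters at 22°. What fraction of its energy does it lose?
0.0509 (or 5.09%)

Calculate initial and final photon energies:

Initial: E₀ = 376.3 keV → λ₀ = 3.2948 pm
Compton shift: Δλ = 0.1767 pm
Final wavelength: λ' = 3.4715 pm
Final energy: E' = 357.1490 keV

Fractional energy loss:
(E₀ - E')/E₀ = (376.3000 - 357.1490)/376.3000
= 19.1510/376.3000
= 0.0509
= 5.09%

(Intermediate values are shown rounded; full precision is carried through to the final answer.)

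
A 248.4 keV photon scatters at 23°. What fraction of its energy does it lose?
0.0372 (or 3.72%)

Calculate initial and final photon energies:

Initial: E₀ = 248.4 keV → λ₀ = 4.9913 pm
Compton shift: Δλ = 0.1929 pm
Final wavelength: λ' = 5.1842 pm
Final energy: E' = 239.1582 keV

Fractional energy loss:
(E₀ - E')/E₀ = (248.4000 - 239.1582)/248.4000
= 9.2418/248.4000
= 0.0372
= 3.72%

(Intermediate values are shown rounded; full precision is carried through to the final answer.)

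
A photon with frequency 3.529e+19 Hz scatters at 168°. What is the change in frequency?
1.274e+19 Hz (decrease)

Convert frequency to wavelength (c = 299792458 m/s):
λ₀ = c/f₀ = 299792458/3.529e+19 = 8.4951107e-12 m = 8.4951 pm

Calculate Compton shift:
Δλ = λ_C(1 - cos(168°)) = 4.7996 pm

Final wavelength:
λ' = λ₀ + Δλ = 8.4951 + 4.7996 = 13.2947 pm

Final frequency:
f' = c/λ' = 299792458/1.3294711e-11 = 2.2549754e+19 Hz

Frequency shift (decrease):
Δf = f₀ - f' = 3.529e+19 - 2.2549754e+19 = 1.274e+19 Hz

(Intermediate values are shown rounded; full precision is carried through to the final answer.)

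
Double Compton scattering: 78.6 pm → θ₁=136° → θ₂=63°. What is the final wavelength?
84.0964 pm

Apply Compton shift twice:

First scattering at θ₁ = 136°:
Δλ₁ = λ_C(1 - cos(136°))
Δλ₁ = 2.4263 × 1.7193
Δλ₁ = 4.1717 pm

After first scattering:
λ₁ = 78.6 + 4.1717 = 82.7717 pm

Second scattering at θ₂ = 63°:
Δλ₂ = λ_C(1 - cos(63°))
Δλ₂ = 2.4263 × 0.5460
Δλ₂ = 1.3248 pm

Final wavelength:
λ₂ = 82.7717 + 1.3248 = 84.0964 pm

Total shift: Δλ_total = 4.1717 + 1.3248 = 5.4964 pm

(Intermediate values are shown rounded; full precision is carried through to the final answer.)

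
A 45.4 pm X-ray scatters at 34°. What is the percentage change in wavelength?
0.9137%

Calculate the Compton shift:
Δλ = λ_C(1 - cos(34°))
Δλ = 2.4263 × (1 - cos(34°))
Δλ = 2.4263 × 0.1710
Δλ = 0.4148 pm

Percentage change:
(Δλ/λ₀) × 100 = (0.4148/45.4) × 100
= 0.9137%

(Intermediate values are shown rounded; full precision is carried through to the final answer.)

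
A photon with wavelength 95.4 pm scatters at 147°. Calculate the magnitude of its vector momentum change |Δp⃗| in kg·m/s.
1.3022e-23 kg·m/s

Photon momentum magnitude is p = h/λ.

Initial momentum:
p₀ = h/λ = 6.6261e-34/9.5400e-11 = 6.9456e-24 kg·m/s

After scattering:
λ' = λ + Δλ = 95.4 + 4.4612 = 99.8612 pm
p' = h/λ' = 6.6261e-34/9.9861e-11 = 6.6353e-24 kg·m/s

Momentum is a vector; the scattered photon's direction makes angle θ = 147° with the incident direction. The magnitude of the vector change Δp⃗ = p⃗₀ − p⃗' is found from the law of cosines:
|Δp⃗|² = p₀² + p'² − 2p₀p'cos θ
|Δp⃗|² = (6.9456e-24)² + (6.6353e-24)² − 2·6.9456e-24·6.6353e-24·cos(147°)
|Δp⃗| = 1.3022e-23 kg·m/s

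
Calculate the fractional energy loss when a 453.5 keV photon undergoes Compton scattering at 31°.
0.1125 (or 11.25%)

Calculate initial and final photon energies:

Initial: E₀ = 453.5 keV → λ₀ = 2.7339 pm
Compton shift: Δλ = 0.3466 pm
Final wavelength: λ' = 3.0805 pm
Final energy: E' = 402.4812 keV

Fractional energy loss:
(E₀ - E')/E₀ = (453.5000 - 402.4812)/453.5000
= 51.0188/453.5000
= 0.1125
= 11.25%

(Intermediate values are shown rounded; full precision is carried through to the final answer.)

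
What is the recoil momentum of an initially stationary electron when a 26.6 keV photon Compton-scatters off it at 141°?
2.5669e-23 kg·m/s

The electron is initially at rest, so by conservation of momentum:
p⃗_e = p⃗₀ − p⃗'  (incident photon momentum minus scattered photon momentum)

Photon momentum magnitudes (p = h/λ = E/c):
λ₀ = hc/E₀ = 46.6106 pm → p₀ = h/λ₀ = 1.4216e-23 kg·m/s
Δλ = λ_C(1 − cos 141°) = 4.3119 pm
λ' = 50.9225 pm → p' = h/λ' = 1.3012e-23 kg·m/s

The scattered photon makes angle θ = 141° with the incident direction, so by the law of cosines:
|p⃗_e|² = p₀² + p'² − 2p₀p'cos θ
|p⃗_e|² = (1.4216e-23)² + (1.3012e-23)² − 2·1.4216e-23·1.3012e-23·cos(141°)
|p⃗_e| = 2.5669e-23 kg·m/s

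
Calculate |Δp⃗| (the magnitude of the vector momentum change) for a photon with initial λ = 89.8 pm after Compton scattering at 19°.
2.4339e-24 kg·m/s

Photon momentum magnitude is p = h/λ.

Initial momentum:
p₀ = h/λ = 6.6261e-34/8.9800e-11 = 7.3787e-24 kg·m/s

After scattering:
λ' = λ + Δλ = 89.8 + 0.1322 = 89.9322 pm
p' = h/λ' = 6.6261e-34/8.9932e-11 = 7.3679e-24 kg·m/s

Momentum is a vector; the scattered photon's direction makes angle θ = 19° with the incident direction. The magnitude of the vector change Δp⃗ = p⃗₀ − p⃗' is found from the law of cosines:
|Δp⃗|² = p₀² + p'² − 2p₀p'cos θ
|Δp⃗|² = (7.3787e-24)² + (7.3679e-24)² − 2·7.3787e-24·7.3679e-24·cos(19°)
|Δp⃗| = 2.4339e-24 kg·m/s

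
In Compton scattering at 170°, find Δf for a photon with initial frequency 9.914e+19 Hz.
6.090e+19 Hz (decrease)

Convert frequency to wavelength (c = 299792458 m/s):
λ₀ = c/f₀ = 299792458/9.914e+19 = 3.0239304e-12 m = 3.0239 pm

Calculate Compton shift:
Δλ = λ_C(1 - cos(170°)) = 4.8158 pm

Final wavelength:
λ' = λ₀ + Δλ = 3.0239 + 4.8158 = 7.8397 pm

Final frequency:
f' = c/λ' = 299792458/7.8396897e-12 = 3.8240347e+19 Hz

Frequency shift (decrease):
Δf = f₀ - f' = 9.914e+19 - 3.8240347e+19 = 6.090e+19 Hz

(Intermediate values are shown rounded; full precision is carried through to the final answer.)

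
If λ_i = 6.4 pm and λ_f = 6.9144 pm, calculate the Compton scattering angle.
38.00°

First find the wavelength shift:
Δλ = λ' - λ = 6.9144 - 6.4 = 0.5144 pm

Using Δλ = λ_C(1 - cos θ), with λ_C = h/(m_e·c) ≈ 2.42631024 pm:
cos θ = 1 - Δλ/λ_C
cos θ = 1 - 0.5144/2.42631024
cos θ = 0.787991

θ = arccos(0.787991)
θ = 38.00°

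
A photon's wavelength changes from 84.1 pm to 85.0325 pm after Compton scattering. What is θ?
52.00°

First find the wavelength shift:
Δλ = λ' - λ = 85.0325 - 84.1 = 0.9325 pm

Using Δλ = λ_C(1 - cos θ), with λ_C = h/(m_e·c) ≈ 2.42631024 pm:
cos θ = 1 - Δλ/λ_C
cos θ = 1 - 0.9325/2.42631024
cos θ = 0.615672

θ = arccos(0.615672)
θ = 52.00°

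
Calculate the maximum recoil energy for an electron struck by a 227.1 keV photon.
106.8679 keV

Maximum energy transfer occurs at θ = 180° (backscattering).

Initial photon: E₀ = 227.1 keV → λ₀ = 5.4595 pm

Maximum Compton shift (at 180°):
Δλ_max = 2λ_C = 2 × 2.4263 = 4.8526 pm

Final wavelength:
λ' = 5.4595 + 4.8526 = 10.3121 pm

Minimum photon energy (maximum energy to electron):
E'_min = hc/λ' = 120.2321 keV

Maximum electron kinetic energy:
K_max = E₀ - E'_min = 227.1000 - 120.2321 = 106.8679 keV

(Intermediate values are shown rounded; full precision is carried through to the final answer.)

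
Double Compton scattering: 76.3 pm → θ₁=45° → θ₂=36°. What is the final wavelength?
77.4740 pm

Apply Compton shift twice:

First scattering at θ₁ = 45°:
Δλ₁ = λ_C(1 - cos(45°))
Δλ₁ = 2.4263 × 0.2929
Δλ₁ = 0.7106 pm

After first scattering:
λ₁ = 76.3 + 0.7106 = 77.0106 pm

Second scattering at θ₂ = 36°:
Δλ₂ = λ_C(1 - cos(36°))
Δλ₂ = 2.4263 × 0.1910
Δλ₂ = 0.4634 pm

Final wavelength:
λ₂ = 77.0106 + 0.4634 = 77.4740 pm

Total shift: Δλ_total = 0.7106 + 0.4634 = 1.1740 pm

(Intermediate values are shown rounded; full precision is carried through to the final answer.)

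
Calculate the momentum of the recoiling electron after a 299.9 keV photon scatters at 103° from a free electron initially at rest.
2.0275e-22 kg·m/s

The electron is initially at rest, so by conservation of momentum:
p⃗_e = p⃗₀ − p⃗'  (incident photon momentum minus scattered photon momentum)

Photon momentum magnitudes (p = h/λ = E/c):
λ₀ = hc/E₀ = 4.1342 pm → p₀ = h/λ₀ = 1.6028e-22 kg·m/s
Δλ = λ_C(1 − cos 103°) = 2.9721 pm
λ' = 7.1063 pm → p' = h/λ' = 9.3242e-23 kg·m/s

The scattered photon makes angle θ = 103° with the incident direction, so by the law of cosines:
|p⃗_e|² = p₀² + p'² − 2p₀p'cos θ
|p⃗_e|² = (1.6028e-22)² + (9.3242e-23)² − 2·1.6028e-22·9.3242e-23·cos(103°)
|p⃗_e| = 2.0275e-22 kg·m/s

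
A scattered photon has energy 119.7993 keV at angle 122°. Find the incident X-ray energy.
186.8001 keV

Convert final energy to wavelength (hc ≈ 1239.842 keV·pm):
λ' = hc/E' = 1239.842 / 119.7993 = 10.3493 pm

Calculate the Compton shift:
Δλ = λ_C(1 - cos(122°))
Δλ = 2.4263 × (1 - cos(122°))
Δλ = 3.7121 pm

Initial wavelength:
λ = λ' - Δλ = 10.3493 - 3.7121 = 6.6373 pm

Initial energy:
E = hc/λ = 1239.842 / 6.6373 = 186.8001 keV

(Intermediate values are shown rounded; full precision is carried through to the final answer.)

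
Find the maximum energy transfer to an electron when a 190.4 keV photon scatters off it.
81.3012 keV

Maximum energy transfer occurs at θ = 180° (backscattering).

Initial photon: E₀ = 190.4 keV → λ₀ = 6.5118 pm

Maximum Compton shift (at 180°):
Δλ_max = 2λ_C = 2 × 2.4263 = 4.8526 pm

Final wavelength:
λ' = 6.5118 + 4.8526 = 11.3644 pm

Minimum photon energy (maximum energy to electron):
E'_min = hc/λ' = 109.0988 keV

Maximum electron kinetic energy:
K_max = E₀ - E'_min = 190.4000 - 109.0988 = 81.3012 keV

(Intermediate values are shown rounded; full precision is carried through to the final answer.)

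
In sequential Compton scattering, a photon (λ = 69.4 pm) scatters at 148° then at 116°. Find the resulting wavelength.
77.3739 pm

Apply Compton shift twice:

First scattering at θ₁ = 148°:
Δλ₁ = λ_C(1 - cos(148°))
Δλ₁ = 2.4263 × 1.8480
Δλ₁ = 4.4839 pm

After first scattering:
λ₁ = 69.4 + 4.4839 = 73.8839 pm

Second scattering at θ₂ = 116°:
Δλ₂ = λ_C(1 - cos(116°))
Δλ₂ = 2.4263 × 1.4384
Δλ₂ = 3.4899 pm

Final wavelength:
λ₂ = 73.8839 + 3.4899 = 77.3739 pm

Total shift: Δλ_total = 4.4839 + 3.4899 = 7.9739 pm

(Intermediate values are shown rounded; full precision is carried through to the final answer.)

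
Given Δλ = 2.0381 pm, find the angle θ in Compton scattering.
80.79°

From the Compton formula Δλ = λ_C(1 - cos θ), we can solve for θ:

cos θ = 1 - Δλ/λ_C

Given:
- Δλ = 2.0381 pm
- λ_C = h/(m_e·c) ≈ 2.42631024 pm

cos θ = 1 - 2.0381/2.42631024
cos θ = 1 - 0.840000
cos θ = 0.160000

θ = arccos(0.160000)
θ = 80.79°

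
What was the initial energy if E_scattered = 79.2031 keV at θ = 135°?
107.7001 keV

Convert final energy to wavelength (hc ≈ 1239.842 keV·pm):
λ' = hc/E' = 1239.842 / 79.2031 = 15.6540 pm

Calculate the Compton shift:
Δλ = λ_C(1 - cos(135°))
Δλ = 2.4263 × (1 - cos(135°))
Δλ = 4.1420 pm

Initial wavelength:
λ = λ' - Δλ = 15.6540 - 4.1420 = 11.5120 pm

Initial energy:
E = hc/λ = 1239.842 / 11.5120 = 107.7001 keV

(Intermediate values are shown rounded; full precision is carried through to the final answer.)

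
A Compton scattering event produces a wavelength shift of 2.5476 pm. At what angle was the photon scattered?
92.87°

From the Compton formula Δλ = λ_C(1 - cos θ), we can solve for θ:

cos θ = 1 - Δλ/λ_C

Given:
- Δλ = 2.5476 pm
- λ_C = h/(m_e·c) ≈ 2.42631024 pm

cos θ = 1 - 2.5476/2.42631024
cos θ = 1 - 1.049989
cos θ = -0.049989

θ = arccos(-0.049989)
θ = 92.87°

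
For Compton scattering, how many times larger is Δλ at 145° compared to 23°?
145° produces the larger shift by a factor of 22.884

Calculate both shifts using Δλ = λ_C(1 - cos θ):

For θ₁ = 23°:
Δλ₁ = 2.4263 × (1 - cos(23°))
Δλ₁ = 2.4263 × 0.0795
Δλ₁ = 0.1929 pm

For θ₂ = 145°:
Δλ₂ = 2.4263 × (1 - cos(145°))
Δλ₂ = 2.4263 × 1.8192
Δλ₂ = 4.4138 pm

The 145° angle produces the larger shift.
Ratio: 4.4138/0.1929 = 22.884

(Intermediate values are shown rounded; full precision is carried through to the final answer.)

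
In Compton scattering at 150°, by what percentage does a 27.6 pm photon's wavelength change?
16.4042%

Calculate the Compton shift:
Δλ = λ_C(1 - cos(150°))
Δλ = 2.4263 × (1 - cos(150°))
Δλ = 2.4263 × 1.8660
Δλ = 4.5276 pm

Percentage change:
(Δλ/λ₀) × 100 = (4.5276/27.6) × 100
= 16.4042%

(Intermediate values are shown rounded; full precision is carried through to the final answer.)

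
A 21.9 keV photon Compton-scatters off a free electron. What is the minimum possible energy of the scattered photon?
20.1710 keV (at θ = 180°)

The scattered photon has minimum energy when its wavelength is maximum, i.e., when the Compton shift Δλ = λ_C(1 − cos θ) is maximum. This occurs at θ = 180° (backscattering), giving Δλ_max = 2λ_C = 4.8526 pm.

Initial wavelength: λ₀ = hc/E₀ = 56.6138 pm
Maximum final wavelength: λ'_max = λ₀ + 2λ_C = 56.6138 + 4.8526 = 61.4664 pm
Minimum final energy: E'_min = hc/λ'_max = 20.1710 keV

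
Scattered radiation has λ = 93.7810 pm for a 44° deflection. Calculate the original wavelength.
93.1000 pm

From λ' = λ + Δλ, we have λ = λ' - Δλ

First calculate the Compton shift:
Δλ = λ_C(1 - cos θ)
Δλ = 2.4263 × (1 - cos(44°))
Δλ = 2.4263 × 0.2807
Δλ = 0.6810 pm

Initial wavelength:
λ = λ' - Δλ
λ = 93.7810 - 0.6810
λ = 93.1000 pm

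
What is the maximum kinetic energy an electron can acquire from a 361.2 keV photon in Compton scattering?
211.5543 keV

Maximum energy transfer occurs at θ = 180° (backscattering).

Initial photon: E₀ = 361.2 keV → λ₀ = 3.4326 pm

Maximum Compton shift (at 180°):
Δλ_max = 2λ_C = 2 × 2.4263 = 4.8526 pm

Final wavelength:
λ' = 3.4326 + 4.8526 = 8.2852 pm

Minimum photon energy (maximum energy to electron):
E'_min = hc/λ' = 149.6457 keV

Maximum electron kinetic energy:
K_max = E₀ - E'_min = 361.2000 - 149.6457 = 211.5543 keV

(Intermediate values are shown rounded; full precision is carried through to the final answer.)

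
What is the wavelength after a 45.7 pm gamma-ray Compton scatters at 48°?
46.5028 pm

Using the Compton scattering formula:
λ' = λ + Δλ = λ + λ_C(1 - cos θ)

Given:
- Initial wavelength λ = 45.7 pm
- Scattering angle θ = 48°
- Compton wavelength λ_C ≈ 2.4263 pm

Calculate the shift:
Δλ = 2.4263 × (1 - cos(48°))
Δλ = 2.4263 × 0.3309
Δλ = 0.8028 pm

Final wavelength:
λ' = 45.7 + 0.8028 = 46.5028 pm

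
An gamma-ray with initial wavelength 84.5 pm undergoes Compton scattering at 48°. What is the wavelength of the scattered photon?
85.3028 pm

Using the Compton scattering formula:
λ' = λ + Δλ = λ + λ_C(1 - cos θ)

Given:
- Initial wavelength λ = 84.5 pm
- Scattering angle θ = 48°
- Compton wavelength λ_C ≈ 2.4263 pm

Calculate the shift:
Δλ = 2.4263 × (1 - cos(48°))
Δλ = 2.4263 × 0.3309
Δλ = 0.8028 pm

Final wavelength:
λ' = 84.5 + 0.8028 = 85.3028 pm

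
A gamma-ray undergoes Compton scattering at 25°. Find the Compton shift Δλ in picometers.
0.2273 pm

Using the Compton scattering formula:
Δλ = λ_C(1 - cos θ)

where λ_C = h/(m_e·c) ≈ 2.4263 pm is the Compton wavelength of an electron.

For θ = 25°:
cos(25°) = 0.9063
1 - cos(25°) = 0.0937

Δλ = 2.4263 × 0.0937
Δλ = 0.2273 pm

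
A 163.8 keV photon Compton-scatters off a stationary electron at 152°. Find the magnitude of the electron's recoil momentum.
1.3814e-22 kg·m/s

The electron is initially at rest, so by conservation of momentum:
p⃗_e = p⃗₀ − p⃗'  (incident photon momentum minus scattered photon momentum)

Photon momentum magnitudes (p = h/λ = E/c):
λ₀ = hc/E₀ = 7.5692 pm → p₀ = h/λ₀ = 8.7539e-23 kg·m/s
Δλ = λ_C(1 − cos 152°) = 4.5686 pm
λ' = 12.1379 pm → p' = h/λ' = 5.4590e-23 kg·m/s

The scattered photon makes angle θ = 152° with the incident direction, so by the law of cosines:
|p⃗_e|² = p₀² + p'² − 2p₀p'cos θ
|p⃗_e|² = (8.7539e-23)² + (5.4590e-23)² − 2·8.7539e-23·5.4590e-23·cos(152°)
|p⃗_e| = 1.3814e-22 kg·m/s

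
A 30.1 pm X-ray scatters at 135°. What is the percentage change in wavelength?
13.7607%

Calculate the Compton shift:
Δλ = λ_C(1 - cos(135°))
Δλ = 2.4263 × (1 - cos(135°))
Δλ = 2.4263 × 1.7071
Δλ = 4.1420 pm

Percentage change:
(Δλ/λ₀) × 100 = (4.1420/30.1) × 100
= 13.7607%

(Intermediate values are shown rounded; full precision is carried through to the final answer.)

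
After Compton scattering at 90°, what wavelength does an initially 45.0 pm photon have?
47.4263 pm

Using the Compton formula: λ' = λ + λ_C(1 − cos θ)

For θ = 90°, cos θ = 0 (exact) = 0.0000, so:
1 − cos 90° = 1 − (0) = 1.0000

Δλ = λ_C × 1.0000 = 2.4263 × 1.0000 = 2.4263 pm

λ' = 45.0 + 2.4263 = 47.4263 pm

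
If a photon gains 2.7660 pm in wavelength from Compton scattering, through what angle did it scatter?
98.05°

From the Compton formula Δλ = λ_C(1 - cos θ), we can solve for θ:

cos θ = 1 - Δλ/λ_C

Given:
- Δλ = 2.7660 pm
- λ_C = h/(m_e·c) ≈ 2.42631024 pm

cos θ = 1 - 2.7660/2.42631024
cos θ = 1 - 1.140003
cos θ = -0.140003

θ = arccos(-0.140003)
θ = 98.05°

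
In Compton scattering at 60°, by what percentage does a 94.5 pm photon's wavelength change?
1.2838%

Calculate the Compton shift:
Δλ = λ_C(1 - cos(60°))
Δλ = 2.4263 × (1 - cos(60°))
Δλ = 2.4263 × 0.5000
Δλ = 1.2132 pm

Percentage change:
(Δλ/λ₀) × 100 = (1.2132/94.5) × 100
= 1.2838%

(Intermediate values are shown rounded; full precision is carried through to the final answer.)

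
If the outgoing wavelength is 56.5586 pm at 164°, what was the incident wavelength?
51.8000 pm

From λ' = λ + Δλ, we have λ = λ' - Δλ

First calculate the Compton shift:
Δλ = λ_C(1 - cos θ)
Δλ = 2.4263 × (1 - cos(164°))
Δλ = 2.4263 × 1.9613
Δλ = 4.7586 pm

Initial wavelength:
λ = λ' - Δλ
λ = 56.5586 - 4.7586
λ = 51.8000 pm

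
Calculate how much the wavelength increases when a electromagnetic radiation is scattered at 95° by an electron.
2.6378 pm

Using the Compton scattering formula:
Δλ = λ_C(1 - cos θ)

where λ_C = h/(m_e·c) ≈ 2.4263 pm is the Compton wavelength of an electron.

For θ = 95°:
cos(95°) = -0.0872
1 - cos(95°) = 1.0872

Δλ = 2.4263 × 1.0872
Δλ = 2.6378 pm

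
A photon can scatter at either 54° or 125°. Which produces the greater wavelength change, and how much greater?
125° produces the larger shift by a factor of 3.817

Calculate both shifts using Δλ = λ_C(1 - cos θ):

For θ₁ = 54°:
Δλ₁ = 2.4263 × (1 - cos(54°))
Δλ₁ = 2.4263 × 0.4122
Δλ₁ = 1.0002 pm

For θ₂ = 125°:
Δλ₂ = 2.4263 × (1 - cos(125°))
Δλ₂ = 2.4263 × 1.5736
Δλ₂ = 3.8180 pm

The 125° angle produces the larger shift.
Ratio: 3.8180/1.0002 = 3.817

(Intermediate values are shown rounded; full precision is carried through to the final answer.)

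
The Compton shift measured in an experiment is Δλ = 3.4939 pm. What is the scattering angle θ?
116.10°

From the Compton formula Δλ = λ_C(1 - cos θ), we can solve for θ:

cos θ = 1 - Δλ/λ_C

Given:
- Δλ = 3.4939 pm
- λ_C = h/(m_e·c) ≈ 2.42631024 pm

cos θ = 1 - 3.4939/2.42631024
cos θ = 1 - 1.440005
cos θ = -0.440005

θ = arccos(-0.440005)
θ = 116.10°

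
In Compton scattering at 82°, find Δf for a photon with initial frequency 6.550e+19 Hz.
2.052e+19 Hz (decrease)

Convert frequency to wavelength (c = 299792458 m/s):
λ₀ = c/f₀ = 299792458/6.550e+19 = 4.5769841e-12 m = 4.5770 pm

Calculate Compton shift:
Δλ = λ_C(1 - cos(82°)) = 2.0886 pm

Final wavelength:
λ' = λ₀ + Δλ = 4.5770 + 2.0886 = 6.6656 pm

Final frequency:
f' = c/λ' = 299792458/6.6656172e-12 = 4.4975949e+19 Hz

Frequency shift (decrease):
Δf = f₀ - f' = 6.550e+19 - 4.4975949e+19 = 2.052e+19 Hz

(Intermediate values are shown rounded; full precision is carried through to the final answer.)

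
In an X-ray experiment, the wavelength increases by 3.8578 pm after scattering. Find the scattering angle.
126.16°

From the Compton formula Δλ = λ_C(1 - cos θ), we can solve for θ:

cos θ = 1 - Δλ/λ_C

Given:
- Δλ = 3.8578 pm
- λ_C = h/(m_e·c) ≈ 2.42631024 pm

cos θ = 1 - 3.8578/2.42631024
cos θ = 1 - 1.589986
cos θ = -0.589986

θ = arccos(-0.589986)
θ = 126.16°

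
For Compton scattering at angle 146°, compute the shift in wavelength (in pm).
4.4378 pm

Using the Compton scattering formula:
Δλ = λ_C(1 - cos θ)

where λ_C = h/(m_e·c) ≈ 2.4263 pm is the Compton wavelength of an electron.

For θ = 146°:
cos(146°) = -0.8290
1 - cos(146°) = 1.8290

Δλ = 2.4263 × 1.8290
Δλ = 4.4378 pm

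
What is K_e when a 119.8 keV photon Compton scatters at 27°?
2.9849 keV

By energy conservation: K_e = E_initial - E_final

First find the scattered photon energy:
Initial wavelength: λ = hc/E = 10.3493 pm
Compton shift: Δλ = λ_C(1 - cos(27°)) = 0.2645 pm
Final wavelength: λ' = 10.3493 + 0.2645 = 10.6137 pm
Final photon energy: E' = hc/λ' = 116.8151 keV

Electron kinetic energy:
K_e = E - E' = 119.8000 - 116.8151 = 2.9849 keV

(Intermediate values are shown rounded; full precision is carried through to the final answer.)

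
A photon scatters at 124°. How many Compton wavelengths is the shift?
1.5592 λ_C

The Compton shift formula is:
Δλ = λ_C(1 - cos θ)

Dividing both sides by λ_C:
Δλ/λ_C = 1 - cos θ

For θ = 124°:
Δλ/λ_C = 1 - cos(124°)
Δλ/λ_C = 1 - -0.5592
Δλ/λ_C = 1.5592

This means the shift is 1.5592 × λ_C = 3.7831 pm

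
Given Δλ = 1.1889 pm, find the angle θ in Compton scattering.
59.34°

From the Compton formula Δλ = λ_C(1 - cos θ), we can solve for θ:

cos θ = 1 - Δλ/λ_C

Given:
- Δλ = 1.1889 pm
- λ_C = h/(m_e·c) ≈ 2.42631024 pm

cos θ = 1 - 1.1889/2.42631024
cos θ = 1 - 0.490003
cos θ = 0.509997

θ = arccos(0.509997)
θ = 59.34°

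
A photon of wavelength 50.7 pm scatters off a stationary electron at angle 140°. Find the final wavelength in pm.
54.9850 pm

Using the Compton scattering formula:
λ' = λ + Δλ = λ + λ_C(1 - cos θ)

Given:
- Initial wavelength λ = 50.7 pm
- Scattering angle θ = 140°
- Compton wavelength λ_C ≈ 2.4263 pm

Calculate the shift:
Δλ = 2.4263 × (1 - cos(140°))
Δλ = 2.4263 × 1.7660
Δλ = 4.2850 pm

Final wavelength:
λ' = 50.7 + 4.2850 = 54.9850 pm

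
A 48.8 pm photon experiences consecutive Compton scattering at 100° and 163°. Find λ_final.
56.3942 pm

Apply Compton shift twice:

First scattering at θ₁ = 100°:
Δλ₁ = λ_C(1 - cos(100°))
Δλ₁ = 2.4263 × 1.1736
Δλ₁ = 2.8476 pm

After first scattering:
λ₁ = 48.8 + 2.8476 = 51.6476 pm

Second scattering at θ₂ = 163°:
Δλ₂ = λ_C(1 - cos(163°))
Δλ₂ = 2.4263 × 1.9563
Δλ₂ = 4.7466 pm

Final wavelength:
λ₂ = 51.6476 + 4.7466 = 56.3942 pm

Total shift: Δλ_total = 2.8476 + 4.7466 = 7.5942 pm

(Intermediate values are shown rounded; full precision is carried through to the final answer.)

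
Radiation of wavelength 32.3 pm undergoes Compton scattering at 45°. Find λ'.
33.0106 pm

Using the Compton formula: λ' = λ + λ_C(1 − cos θ)

For θ = 45°, cos θ = √2/2 (exact) ≈ 0.7071, so:
1 − cos 45° = 1 − (√2/2) ≈ 0.2929

Δλ = λ_C × 0.2929 = 2.4263 × 0.2929 = 0.7106 pm

λ' = 32.3 + 0.7106 = 33.0106 pm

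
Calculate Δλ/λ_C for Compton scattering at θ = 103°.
1.2250 λ_C

The Compton shift formula is:
Δλ = λ_C(1 - cos θ)

Dividing both sides by λ_C:
Δλ/λ_C = 1 - cos θ

For θ = 103°:
Δλ/λ_C = 1 - cos(103°)
Δλ/λ_C = 1 - -0.2250
Δλ/λ_C = 1.2250

This means the shift is 1.2250 × λ_C = 2.9721 pm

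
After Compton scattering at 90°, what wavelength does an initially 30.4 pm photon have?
32.8263 pm

Using the Compton formula: λ' = λ + λ_C(1 − cos θ)

For θ = 90°, cos θ = 0 (exact) = 0.0000, so:
1 − cos 90° = 1 − (0) = 1.0000

Δλ = λ_C × 1.0000 = 2.4263 × 1.0000 = 2.4263 pm

λ' = 30.4 + 2.4263 = 32.8263 pm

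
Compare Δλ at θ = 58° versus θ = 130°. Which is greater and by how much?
130° produces the larger shift by a factor of 3.495

Calculate both shifts using Δλ = λ_C(1 - cos θ):

For θ₁ = 58°:
Δλ₁ = 2.4263 × (1 - cos(58°))
Δλ₁ = 2.4263 × 0.4701
Δλ₁ = 1.1406 pm

For θ₂ = 130°:
Δλ₂ = 2.4263 × (1 - cos(130°))
Δλ₂ = 2.4263 × 1.6428
Δλ₂ = 3.9859 pm

The 130° angle produces the larger shift.
Ratio: 3.9859/1.1406 = 3.495

(Intermediate values are shown rounded; full precision is carried through to the final answer.)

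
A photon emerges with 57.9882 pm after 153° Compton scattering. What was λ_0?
53.4000 pm

From λ' = λ + Δλ, we have λ = λ' - Δλ

First calculate the Compton shift:
Δλ = λ_C(1 - cos θ)
Δλ = 2.4263 × (1 - cos(153°))
Δλ = 2.4263 × 1.8910
Δλ = 4.5882 pm

Initial wavelength:
λ = λ' - Δλ
λ = 57.9882 - 4.5882
λ = 53.4000 pm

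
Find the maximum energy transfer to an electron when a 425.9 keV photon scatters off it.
266.2033 keV

Maximum energy transfer occurs at θ = 180° (backscattering).

Initial photon: E₀ = 425.9 keV → λ₀ = 2.9111 pm

Maximum Compton shift (at 180°):
Δλ_max = 2λ_C = 2 × 2.4263 = 4.8526 pm

Final wavelength:
λ' = 2.9111 + 4.8526 = 7.7637 pm

Minimum photon energy (maximum energy to electron):
E'_min = hc/λ' = 159.6967 keV

Maximum electron kinetic energy:
K_max = E₀ - E'_min = 425.9000 - 159.6967 = 266.2033 keV

(Intermediate values are shown rounded; full precision is carried through to the final answer.)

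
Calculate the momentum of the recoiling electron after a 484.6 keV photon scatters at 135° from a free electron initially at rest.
3.3626e-22 kg·m/s

The electron is initially at rest, so by conservation of momentum:
p⃗_e = p⃗₀ − p⃗'  (incident photon momentum minus scattered photon momentum)

Photon momentum magnitudes (p = h/λ = E/c):
λ₀ = hc/E₀ = 2.5585 pm → p₀ = h/λ₀ = 2.5898e-22 kg·m/s
Δλ = λ_C(1 − cos 135°) = 4.1420 pm
λ' = 6.7005 pm → p' = h/λ' = 9.8890e-23 kg·m/s

The scattered photon makes angle θ = 135° with the incident direction, so by the law of cosines:
|p⃗_e|² = p₀² + p'² − 2p₀p'cos θ
|p⃗_e|² = (2.5898e-22)² + (9.8890e-23)² − 2·2.5898e-22·9.8890e-23·cos(135°)
|p⃗_e| = 3.3626e-22 kg·m/s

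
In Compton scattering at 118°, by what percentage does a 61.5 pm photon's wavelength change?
5.7974%

Calculate the Compton shift:
Δλ = λ_C(1 - cos(118°))
Δλ = 2.4263 × (1 - cos(118°))
Δλ = 2.4263 × 1.4695
Δλ = 3.5654 pm

Percentage change:
(Δλ/λ₀) × 100 = (3.5654/61.5) × 100
= 5.7974%

(Intermediate values are shown rounded; full precision is carried through to the final answer.)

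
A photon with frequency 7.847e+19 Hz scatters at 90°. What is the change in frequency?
3.048e+19 Hz (decrease)

Convert frequency to wavelength (c = 299792458 m/s):
λ₀ = c/f₀ = 299792458/7.847e+19 = 3.8204723e-12 m = 3.8205 pm

Calculate Compton shift:
Δλ = λ_C(1 - cos(90°)) = 2.4263 pm

Final wavelength:
λ' = λ₀ + Δλ = 3.8205 + 2.4263 = 6.2468 pm

Final frequency:
f' = c/λ' = 299792458/6.2467825e-12 = 4.7991499e+19 Hz

Frequency shift (decrease):
Δf = f₀ - f' = 7.847e+19 - 4.7991499e+19 = 3.048e+19 Hz

(Intermediate values are shown rounded; full precision is carried through to the final answer.)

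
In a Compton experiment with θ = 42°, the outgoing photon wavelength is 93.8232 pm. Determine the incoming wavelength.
93.2000 pm

From λ' = λ + Δλ, we have λ = λ' - Δλ

First calculate the Compton shift:
Δλ = λ_C(1 - cos θ)
Δλ = 2.4263 × (1 - cos(42°))
Δλ = 2.4263 × 0.2569
Δλ = 0.6232 pm

Initial wavelength:
λ = λ' - Δλ
λ = 93.8232 - 0.6232
λ = 93.2000 pm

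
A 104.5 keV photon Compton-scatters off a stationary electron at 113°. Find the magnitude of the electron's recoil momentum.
8.3110e-23 kg·m/s

The electron is initially at rest, so by conservation of momentum:
p⃗_e = p⃗₀ − p⃗'  (incident photon momentum minus scattered photon momentum)

Photon momentum magnitudes (p = h/λ = E/c):
λ₀ = hc/E₀ = 11.8645 pm → p₀ = h/λ₀ = 5.5848e-23 kg·m/s
Δλ = λ_C(1 − cos 113°) = 3.3743 pm
λ' = 15.2389 pm → p' = h/λ' = 4.3481e-23 kg·m/s

The scattered photon makes angle θ = 113° with the incident direction, so by the law of cosines:
|p⃗_e|² = p₀² + p'² − 2p₀p'cos θ
|p⃗_e|² = (5.5848e-23)² + (4.3481e-23)² − 2·5.5848e-23·4.3481e-23·cos(113°)
|p⃗_e| = 8.3110e-23 kg·m/s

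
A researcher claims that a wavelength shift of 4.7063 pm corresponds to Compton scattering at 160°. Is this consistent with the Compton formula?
Yes, consistent

Calculate the expected shift for θ = 160°:

Δλ_expected = λ_C(1 - cos(160°))
Δλ_expected = 2.4263 × (1 - cos(160°))
Δλ_expected = 2.4263 × 1.9397
Δλ_expected = 4.7063 pm

Given shift: 4.7063 pm
Expected shift: 4.7063 pm
Difference: 0.0000 pm

The values match. This is consistent with Compton scattering at the stated angle.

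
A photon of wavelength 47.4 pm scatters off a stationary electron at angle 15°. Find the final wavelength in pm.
47.4827 pm

Using the Compton scattering formula:
λ' = λ + Δλ = λ + λ_C(1 - cos θ)

Given:
- Initial wavelength λ = 47.4 pm
- Scattering angle θ = 15°
- Compton wavelength λ_C ≈ 2.4263 pm

Calculate the shift:
Δλ = 2.4263 × (1 - cos(15°))
Δλ = 2.4263 × 0.0341
Δλ = 0.0827 pm

Final wavelength:
λ' = 47.4 + 0.0827 = 47.4827 pm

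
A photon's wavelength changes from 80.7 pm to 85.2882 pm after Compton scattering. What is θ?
153.00°

First find the wavelength shift:
Δλ = λ' - λ = 85.2882 - 80.7 = 4.5882 pm

Using Δλ = λ_C(1 - cos θ), with λ_C = h/(m_e·c) ≈ 2.42631024 pm:
cos θ = 1 - Δλ/λ_C
cos θ = 1 - 4.5882/2.42631024
cos θ = -0.891020

θ = arccos(-0.891020)
θ = 153.00°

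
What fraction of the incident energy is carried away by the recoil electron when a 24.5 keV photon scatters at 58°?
0.0220 (or 2.20%)

Calculate initial and final photon energies:

Initial: E₀ = 24.5 keV → λ₀ = 50.6058 pm
Compton shift: Δλ = 1.1406 pm
Final wavelength: λ' = 51.7464 pm
Final energy: E' = 23.9600 keV

Fractional energy loss:
(E₀ - E')/E₀ = (24.5000 - 23.9600)/24.5000
= 0.5400/24.5000
= 0.0220
= 2.20%

(Intermediate values are shown rounded; full precision is carried through to the final answer.)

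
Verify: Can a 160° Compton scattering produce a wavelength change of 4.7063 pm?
Yes, consistent

Calculate the expected shift for θ = 160°:

Δλ_expected = λ_C(1 - cos(160°))
Δλ_expected = 2.4263 × (1 - cos(160°))
Δλ_expected = 2.4263 × 1.9397
Δλ_expected = 4.7063 pm

Given shift: 4.7063 pm
Expected shift: 4.7063 pm
Difference: 0.0000 pm

The values match. This is consistent with Compton scattering at the stated angle.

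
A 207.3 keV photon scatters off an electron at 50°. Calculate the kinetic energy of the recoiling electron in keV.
26.2381 keV

By energy conservation: K_e = E_initial - E_final

First find the scattered photon energy:
Initial wavelength: λ = hc/E = 5.9809 pm
Compton shift: Δλ = λ_C(1 - cos(50°)) = 0.8667 pm
Final wavelength: λ' = 5.9809 + 0.8667 = 6.8476 pm
Final photon energy: E' = hc/λ' = 181.0619 keV

Electron kinetic energy:
K_e = E - E' = 207.3000 - 181.0619 = 26.2381 keV

(Intermediate values are shown rounded; full precision is carried through to the final answer.)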